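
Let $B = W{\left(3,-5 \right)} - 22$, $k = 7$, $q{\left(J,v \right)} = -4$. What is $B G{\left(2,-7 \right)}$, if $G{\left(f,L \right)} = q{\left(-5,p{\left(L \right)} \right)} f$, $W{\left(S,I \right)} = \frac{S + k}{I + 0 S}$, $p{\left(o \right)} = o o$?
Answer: $192$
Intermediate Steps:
$p{\left(o \right)} = o^{2}$
$W{\left(S,I \right)} = \frac{7 + S}{I}$ ($W{\left(S,I \right)} = \frac{S + 7}{I + 0 S} = \frac{7 + S}{I + 0} = \frac{7 + S}{I}$)
$G{\left(f,L \right)} = - 4 f$
$B = -24$ ($B = \frac{7 + 3}{-5} - 22 = \left(- \frac{1}{5}\right) 10 - 22 = -2 - 22 = -24$)
$B G{\left(2,-7 \right)} = - 24 \left(\left(-4\right) 2\right) = \left(-24\right) \left(-8\right) = 192$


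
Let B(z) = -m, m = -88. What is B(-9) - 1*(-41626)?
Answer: 41714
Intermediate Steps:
B(z) = 88 (B(z) = -1*(-88) = 88)
B(-9) - 1*(-41626) = 88 - 1*(-41626) = 88 + 41626 = 41714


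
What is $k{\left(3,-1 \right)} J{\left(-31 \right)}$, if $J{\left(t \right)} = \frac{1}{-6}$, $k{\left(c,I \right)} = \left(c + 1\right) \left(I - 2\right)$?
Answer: $2$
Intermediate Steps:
$k{\left(c,I \right)} = \left(1 + c\right) \left(-2 + I\right)$
$J{\left(t \right)} = - \frac{1}{6}$
$k{\left(3,-1 \right)} J{\left(-31 \right)} = \left(-2 - 1 - 6 - 3\right) \left(- \frac{1}{6}\right) = \left(-12\right) \left(- \frac{1}{6}\right) = 2$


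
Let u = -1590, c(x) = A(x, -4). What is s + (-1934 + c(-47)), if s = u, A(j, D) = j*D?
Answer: -3336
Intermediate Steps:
A(j, D) = D*j
c(x) = -4*x
s = -1590
s + (-1934 + c(-47)) = -1590 + (-1934 - 4*(-47)) = -1590 + (-1934 + 188) = -1590 - 1746 = -3336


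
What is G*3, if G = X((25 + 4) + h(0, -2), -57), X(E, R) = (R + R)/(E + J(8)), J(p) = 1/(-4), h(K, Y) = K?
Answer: -1368/115 ≈ -11.896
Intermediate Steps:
J(p) = -¼ (J(p) = 1*(-¼) = -¼)
X(E, R) = 2*R/(-¼ + E) (X(E, R) = (R + R)/(E - ¼) = (2*R)/(-¼ + E) = 2*R/(-¼ + E))
G = -456/115 (G = 8*(-57)/(-1 + 4*((25 + 4) + 0)) = 8*(-57)/(-1 + 4*(29 + 0)) = 8*(-57)/(-1 + 4*29) = 8*(-57)/(-1 + 116) = 8*(-57)/115 = 8*(-57)*(1/115) = -456/115 ≈ -3.9652)
G*3 = -456/115*3 = -1368/115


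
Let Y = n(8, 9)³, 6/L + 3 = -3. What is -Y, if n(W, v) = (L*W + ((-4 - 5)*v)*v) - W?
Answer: 413493625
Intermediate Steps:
L = -1 (L = 6/(-3 - 3) = 6/(-6) = 6*(-⅙) = -1)
n(W, v) = -9*v² - 2*W (n(W, v) = (-W + ((-4 - 5)*v)*v) - W = (-W + (-9*v)*v) - W = (-W - 9*v²) - W = -9*v² - 2*W)
Y = -413493625 (Y = (-9*9² - 2*8)³ = (-9*81 - 16)³ = (-729 - 16)³ = (-745)³ = -413493625)
-Y = -1*(-413493625) = 413493625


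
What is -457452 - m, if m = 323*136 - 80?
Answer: -501300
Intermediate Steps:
m = 43848 (m = 43928 - 80 = 43848)
-457452 - m = -457452 - 1*43848 = -457452 - 43848 = -501300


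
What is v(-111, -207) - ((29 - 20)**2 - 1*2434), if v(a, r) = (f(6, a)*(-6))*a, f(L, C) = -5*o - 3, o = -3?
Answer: 10345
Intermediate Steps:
f(L, C) = 12 (f(L, C) = -5*(-3) - 3 = 15 - 3 = 12)
v(a, r) = -72*a (v(a, r) = (12*(-6))*a = -72*a)
v(-111, -207) - ((29 - 20)**2 - 1*2434) = -72*(-111) - ((29 - 20)**2 - 1*2434) = 7992 - (9**2 - 2434) = 7992 - (81 - 2434) = 7992 - 1*(-2353) = 7992 + 2353 = 10345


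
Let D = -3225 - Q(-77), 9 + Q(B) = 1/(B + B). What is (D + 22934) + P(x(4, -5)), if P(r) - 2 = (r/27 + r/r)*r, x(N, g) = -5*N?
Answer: 81974227/4158 ≈ 19715.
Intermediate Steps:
Q(B) = -9 + 1/(2*B) (Q(B) = -9 + 1/(B + B) = -9 + 1/(2*B))
P(r) = 2 + r*(1 + r/27) (P(r) = 2 + (r/27 + r/r)*r = 2 + (r*(1/27) + 1)*r = 2 + (r/27 + 1)*r = 2 + (1 + r/27)*r = 2 + r*(1 + r/27))
D = -495263/154 (D = -3225 - (-9 + (½)/(-77)) = -3225 - (-9 + (½)*(-1/77)) = -3225 - (-9 - 1/154) = -3225 - 1*(-1387/154) = -3225 + 1387/154 = -495263/154 ≈ -3216.0)
(D + 22934) + P(x(4, -5)) = (-495263/154 + 22934) + (2 - 5*4 + (-5*4)²/27) = 3036573/154 + (2 - 20 + (1/27)*(-20)²) = 3036573/154 + (2 - 20 + (1/27)*400) = 3036573/154 + (2 - 20 + 400/27) = 3036573/154 - 86/27 = 81974227/4158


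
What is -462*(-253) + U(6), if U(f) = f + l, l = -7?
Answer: 116885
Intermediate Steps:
U(f) = -7 + f (U(f) = f - 7 = -7 + f)
-462*(-253) + U(6) = -462*(-253) + (-7 + 6) = 116886 - 1 = 116885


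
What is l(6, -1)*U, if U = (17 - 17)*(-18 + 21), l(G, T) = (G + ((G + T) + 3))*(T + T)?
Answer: 0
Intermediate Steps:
l(G, T) = 2*T*(3 + T + 2*G) (l(G, T) = (G + (3 + G + T))*(2*T) = (3 + T + 2*G)*(2*T) = 2*T*(3 + T + 2*G))
U = 0 (U = 0*3 = 0)
l(6, -1)*U = (2*(-1)*(3 - 1 + 2*6))*0 = (2*(-1)*(3 - 1 + 12))*0 = (2*(-1)*14)*0 = -28*0 = 0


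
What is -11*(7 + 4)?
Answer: -121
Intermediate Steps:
-11*(7 + 4) = -11*11 = -121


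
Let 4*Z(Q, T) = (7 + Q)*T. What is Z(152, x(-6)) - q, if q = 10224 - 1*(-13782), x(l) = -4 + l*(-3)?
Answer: -46899/2 ≈ -23450.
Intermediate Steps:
x(l) = -4 - 3*l
Z(Q, T) = T*(7 + Q)/4 (Z(Q, T) = ((7 + Q)*T)/4 = (T*(7 + Q))/4 = T*(7 + Q)/4)
q = 24006 (q = 10224 + 13782 = 24006)
Z(152, x(-6)) - q = (-4 - 3*(-6))*(7 + 152)/4 - 1*24006 = (¼)*(-4 + 18)*159 - 24006 = (¼)*14*159 - 24006 = 1113/2 - 24006 = -46899/2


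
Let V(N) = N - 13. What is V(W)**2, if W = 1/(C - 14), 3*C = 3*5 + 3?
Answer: 11025/64 ≈ 172.27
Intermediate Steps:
C = 6 (C = (3*5 + 3)/3 = (15 + 3)/3 = (1/3)*18 = 6)
W = -1/8 (W = 1/(6 - 14) = 1/(-8) = -1/8 ≈ -0.12500)
V(N) = -13 + N
V(W)**2 = (-13 - 1/8)**2 = (-105/8)**2 = 11025/64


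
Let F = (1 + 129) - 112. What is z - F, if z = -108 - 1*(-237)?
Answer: 111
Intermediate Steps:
F = 18 (F = 130 - 112 = 18)
z = 129 (z = -108 + 237 = 129)
z - F = 129 - 1*18 = 129 - 18 = 111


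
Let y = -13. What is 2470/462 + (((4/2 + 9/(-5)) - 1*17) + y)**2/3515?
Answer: 113654056/20299125 ≈ 5.5990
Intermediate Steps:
2470/462 + (((4/2 + 9/(-5)) - 1*17) + y)**2/3515 = 2470/462 + (((4/2 + 9/(-5)) - 1*17) - 13)**2/3515 = 2470*(1/462) + (((4*(1/2) + 9*(-1/5)) - 17) - 13)**2*(1/3515) = 1235/231 + (((2 - 9/5) - 17) - 13)**2*(1/3515) = 1235/231 + ((1/5 - 17) - 13)**2*(1/3515) = 1235/231 + (-84/5 - 13)**2*(1/3515) = 1235/231 + (-149/5)**2*(1/3515) = 1235/231 + (22201/25)*(1/3515) = 1235/231 + 22201/87875 = 113654056/20299125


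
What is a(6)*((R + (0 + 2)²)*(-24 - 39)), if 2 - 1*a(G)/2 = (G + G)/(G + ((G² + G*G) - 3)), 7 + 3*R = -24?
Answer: 36708/25 ≈ 1468.3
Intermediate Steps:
R = -31/3 (R = -7/3 + (⅓)*(-24) = -7/3 - 8 = -31/3 ≈ -10.333)
a(G) = 4 - 4*G/(-3 + G + 2*G²) (a(G) = 4 - 2*(G + G)/(G + ((G² + G*G) - 3)) = 4 - 2*2*G/(G + ((G² + G²) - 3)) = 4 - 2*2*G/(G + (2*G² - 3)) = 4 - 2*2*G/(G + (-3 + 2*G²)) = 4 - 2*2*G/(-3 + G + 2*G²) = 4 - 4*G/(-3 + G + 2*G²))
a(6)*((R + (0 + 2)²)*(-24 - 39)) = (4*(-3 + 2*6²)/(-3 + 6 + 2*6²))*((-31/3 + (0 + 2)²)*(-24 - 39)) = (4*(-3 + 2*36)/(-3 + 6 + 2*36))*((-31/3 + 2²)*(-63)) = (4*(-3 + 72)/(-3 + 6 + 72))*((-31/3 + 4)*(-63)) = (4*69/75)*(-19/3*(-63)) = (4*(1/75)*69)*399 = (92/25)*399 = 36708/25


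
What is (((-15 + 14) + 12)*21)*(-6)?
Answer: -1386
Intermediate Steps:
(((-15 + 14) + 12)*21)*(-6) = ((-1 + 12)*21)*(-6) = (11*21)*(-6) = 231*(-6) = -1386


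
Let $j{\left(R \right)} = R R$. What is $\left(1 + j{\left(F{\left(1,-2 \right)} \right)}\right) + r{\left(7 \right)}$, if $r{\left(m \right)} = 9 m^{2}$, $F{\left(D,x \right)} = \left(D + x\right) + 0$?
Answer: $443$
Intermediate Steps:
$F{\left(D,x \right)} = D + x$
$j{\left(R \right)} = R^{2}$
$\left(1 + j{\left(F{\left(1,-2 \right)} \right)}\right) + r{\left(7 \right)} = \left(1 + \left(1 - 2\right)^{2}\right) + 9 \cdot 7^{2} = \left(1 + \left(-1\right)^{2}\right) + 9 \cdot 49 = \left(1 + 1\right) + 441 = 2 + 441 = 443$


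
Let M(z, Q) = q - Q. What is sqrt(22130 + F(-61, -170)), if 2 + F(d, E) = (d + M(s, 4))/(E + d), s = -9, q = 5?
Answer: 2*sqrt(32799613)/77 ≈ 148.76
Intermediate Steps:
M(z, Q) = 5 - Q
F(d, E) = -2 + (1 + d)/(E + d) (F(d, E) = -2 + (d + (5 - 1*4))/(E + d) = -2 + (d + (5 - 4))/(E + d) = -2 + (d + 1)/(E + d) = -2 + (1 + d)/(E + d))
sqrt(22130 + F(-61, -170)) = sqrt(22130 + (1 - 1*(-61) - 2*(-170))/(-170 - 61)) = sqrt(22130 + (1 + 61 + 340)/(-231)) = sqrt(22130 - 1/231*402) = sqrt(22130 - 134/77) = sqrt(1703876/77) = 2*sqrt(32799613)/77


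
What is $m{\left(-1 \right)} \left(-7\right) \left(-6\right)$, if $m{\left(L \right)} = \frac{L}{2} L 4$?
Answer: $84$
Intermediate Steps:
$m{\left(L \right)} = 2 L^{2}$ ($m{\left(L \right)} = L \frac{1}{2} L 4 = \frac{L}{2} L 4 = \frac{L^{2}}{2} \cdot 4 = 2 L^{2}$)
$m{\left(-1 \right)} \left(-7\right) \left(-6\right) = 2 \left(-1\right)^{2} \left(-7\right) \left(-6\right) = 2 \cdot 1 \left(-7\right) \left(-6\right) = 2 \left(-7\right) \left(-6\right) = \left(-14\right) \left(-6\right) = 84$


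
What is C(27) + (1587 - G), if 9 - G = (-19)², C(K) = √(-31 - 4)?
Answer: 1939 + I*√35 ≈ 1939.0 + 5.9161*I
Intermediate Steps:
C(K) = I*√35 (C(K) = √(-35) = I*√35)
G = -352 (G = 9 - 1*(-19)² = 9 - 1*361 = 9 - 361 = -352)
C(27) + (1587 - G) = I*√35 + (1587 - 1*(-352)) = I*√35 + (1587 + 352) = I*√35 + 1939 = 1939 + I*√35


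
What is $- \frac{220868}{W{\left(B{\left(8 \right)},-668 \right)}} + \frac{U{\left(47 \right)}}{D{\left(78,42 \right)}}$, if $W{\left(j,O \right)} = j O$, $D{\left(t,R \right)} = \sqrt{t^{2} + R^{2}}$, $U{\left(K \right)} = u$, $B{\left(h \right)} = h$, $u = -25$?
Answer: $\frac{55217}{1336} - \frac{25 \sqrt{218}}{1308} \approx 41.048$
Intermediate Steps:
$U{\left(K \right)} = -25$
$D{\left(t,R \right)} = \sqrt{R^{2} + t^{2}}$
$W{\left(j,O \right)} = O j$
$- \frac{220868}{W{\left(B{\left(8 \right)},-668 \right)}} + \frac{U{\left(47 \right)}}{D{\left(78,42 \right)}} = - \frac{220868}{\left(-668\right) 8} - \frac{25}{\sqrt{42^{2} + 78^{2}}} = - \frac{220868}{-5344} - \frac{25}{\sqrt{1764 + 6084}} = \left(-220868\right) \left(- \frac{1}{5344}\right) - \frac{25}{\sqrt{7848}} = \frac{55217}{1336} - \frac{25}{6 \sqrt{218}} = \frac{55217}{1336} - 25 \frac{\sqrt{218}}{1308} = \frac{55217}{1336} - \frac{25 \sqrt{218}}{1308}$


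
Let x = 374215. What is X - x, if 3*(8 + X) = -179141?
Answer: -1301810/3 ≈ -4.3394e+5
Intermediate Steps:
X = -179165/3 (X = -8 + (⅓)*(-179141) = -8 - 179141/3 = -179165/3 ≈ -59722.)
X - x = -179165/3 - 1*374215 = -179165/3 - 374215 = -1301810/3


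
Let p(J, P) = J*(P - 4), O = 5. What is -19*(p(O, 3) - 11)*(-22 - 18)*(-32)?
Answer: 389120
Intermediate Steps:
p(J, P) = J*(-4 + P)
-19*(p(O, 3) - 11)*(-22 - 18)*(-32) = -19*(5*(-4 + 3) - 11)*(-22 - 18)*(-32) = -19*(5*(-1) - 11)*(-40)*(-32) = -19*(-5 - 11)*(-40)*(-32) = -(-304)*(-40)*(-32) = -19*640*(-32) = -12160*(-32) = 389120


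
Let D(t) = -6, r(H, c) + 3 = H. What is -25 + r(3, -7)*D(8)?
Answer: -25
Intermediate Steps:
r(H, c) = -3 + H
-25 + r(3, -7)*D(8) = -25 + (-3 + 3)*(-6) = -25 + 0*(-6) = -25 + 0 = -25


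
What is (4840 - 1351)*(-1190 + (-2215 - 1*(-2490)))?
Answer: -3192435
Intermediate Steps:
(4840 - 1351)*(-1190 + (-2215 - 1*(-2490))) = 3489*(-1190 + (-2215 + 2490)) = 3489*(-1190 + 275) = 3489*(-915) = -3192435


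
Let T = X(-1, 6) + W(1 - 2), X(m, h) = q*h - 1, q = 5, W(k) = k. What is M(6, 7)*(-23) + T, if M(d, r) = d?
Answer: -110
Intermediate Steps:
X(m, h) = -1 + 5*h (X(m, h) = 5*h - 1 = -1 + 5*h)
T = 28 (T = (-1 + 5*6) + (1 - 2) = (-1 + 30) - 1 = 29 - 1 = 28)
M(6, 7)*(-23) + T = 6*(-23) + 28 = -138 + 28 = -110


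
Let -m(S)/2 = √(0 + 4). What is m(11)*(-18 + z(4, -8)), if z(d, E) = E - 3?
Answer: 116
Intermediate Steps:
z(d, E) = -3 + E
m(S) = -4 (m(S) = -2*√(0 + 4) = -2*√4 = -2*2 = -4)
m(11)*(-18 + z(4, -8)) = -4*(-18 + (-3 - 8)) = -4*(-18 - 11) = -4*(-29) = 116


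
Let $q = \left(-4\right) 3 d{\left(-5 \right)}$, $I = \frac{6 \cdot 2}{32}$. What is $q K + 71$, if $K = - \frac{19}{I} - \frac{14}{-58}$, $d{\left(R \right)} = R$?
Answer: $- \frac{85681}{29} \approx -2954.5$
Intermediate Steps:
$I = \frac{3}{8}$ ($I = 12 \cdot \frac{1}{32} = \frac{3}{8} \approx 0.375$)
$q = 60$ ($q = \left(-4\right) 3 \left(-5\right) = \left(-12\right) \left(-5\right) = 60$)
$K = - \frac{4387}{87}$ ($K = - \frac{19}{\frac{3}{8}} - \frac{14}{-58} = \left(-19\right) \frac{8}{3} - - \frac{7}{29} = - \frac{152}{3} + \frac{7}{29} = - \frac{4387}{87} \approx -50.425$)
$q K + 71 = 60 \left(- \frac{4387}{87}\right) + 71 = - \frac{87740}{29} + 71 = - \frac{85681}{29}$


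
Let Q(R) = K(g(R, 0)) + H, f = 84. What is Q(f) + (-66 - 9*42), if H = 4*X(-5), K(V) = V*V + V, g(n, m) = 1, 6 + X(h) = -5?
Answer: -486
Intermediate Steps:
X(h) = -11 (X(h) = -6 - 5 = -11)
K(V) = V + V² (K(V) = V² + V = V + V²)
H = -44 (H = 4*(-11) = -44)
Q(R) = -42 (Q(R) = 1*(1 + 1) - 44 = 1*2 - 44 = 2 - 44 = -42)
Q(f) + (-66 - 9*42) = -42 + (-66 - 9*42) = -42 + (-66 - 378) = -42 - 444 = -486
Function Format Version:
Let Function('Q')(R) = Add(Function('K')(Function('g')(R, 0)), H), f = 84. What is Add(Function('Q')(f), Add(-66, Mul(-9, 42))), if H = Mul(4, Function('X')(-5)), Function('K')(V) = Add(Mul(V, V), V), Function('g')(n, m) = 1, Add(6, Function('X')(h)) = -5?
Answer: -486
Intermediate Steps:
Function('X')(h) = -11 (Function('X')(h) = Add(-6, -5) = -11)
Function('K')(V) = Add(V, Pow(V, 2)) (Function('K')(V) = Add(Pow(V, 2), V) = Add(V, Pow(V, 2)))
H = -44 (H = Mul(4, -11) = -44)
Function('Q')(R) = -42 (Function('Q')(R) = Add(Mul(1, Add(1, 1)), -44) = Add(Mul(1, 2), -44) = Add(2, -44) = -42)
Add(Function('Q')(f), Add(-66, Mul(-9, 42))) = Add(-42, Add(-66, Mul(-9, 42))) = Add(-42, Add(-66, -378)) = Add(-42, -444) = -486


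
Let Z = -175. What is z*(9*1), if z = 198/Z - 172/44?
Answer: -87327/1925 ≈ -45.365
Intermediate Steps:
z = -9703/1925 (z = 198/(-175) - 172/44 = 198*(-1/175) - 172*1/44 = -198/175 - 43/11 = -9703/1925 ≈ -5.0405)
z*(9*1) = -87327/1925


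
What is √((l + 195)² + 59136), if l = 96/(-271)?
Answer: √7125463977/271 ≈ 311.49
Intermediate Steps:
l = -96/271 (l = 96*(-1/271) = -96/271 ≈ -0.35424)
√((l + 195)² + 59136) = √((-96/271 + 195)² + 59136) = √((52749/271)² + 59136) = √(2782457001/73441 + 59136) = √(7125463977/73441) = √7125463977/271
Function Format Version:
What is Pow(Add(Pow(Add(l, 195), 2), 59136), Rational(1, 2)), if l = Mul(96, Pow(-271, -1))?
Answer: Mul(Rational(1, 271), Pow(7125463977, Rational(1, 2))) ≈ 311.49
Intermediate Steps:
l = Rational(-96, 271) (l = Mul(96, Rational(-1, 271)) = Rational(-96, 271) ≈ -0.35424)
Pow(Add(Pow(Add(l, 195), 2), 59136), Rational(1, 2)) = Pow(Add(Pow(Add(Rational(-96, 271), 195), 2), 59136), Rational(1, 2)) = Pow(Add(Pow(Rational(52749, 271), 2), 59136), Rational(1, 2)) = Pow(Add(Rational(2782457001, 73441), 59136), Rational(1, 2)) = Pow(Rational(7125463977, 73441), Rational(1, 2)) = Mul(Rational(1, 271), Pow(7125463977, Rational(1, 2)))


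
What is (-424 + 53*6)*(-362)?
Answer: 38372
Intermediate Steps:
(-424 + 53*6)*(-362) = (-424 + 318)*(-362) = -106*(-362) = 38372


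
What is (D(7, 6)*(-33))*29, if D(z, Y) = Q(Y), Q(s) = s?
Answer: -5742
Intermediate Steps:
D(z, Y) = Y
(D(7, 6)*(-33))*29 = (6*(-33))*29 = -198*29 = -5742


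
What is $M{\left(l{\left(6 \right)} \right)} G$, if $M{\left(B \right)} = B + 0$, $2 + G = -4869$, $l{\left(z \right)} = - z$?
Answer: $29226$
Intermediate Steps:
$G = -4871$ ($G = -2 - 4869 = -4871$)
$M{\left(B \right)} = B$
$M{\left(l{\left(6 \right)} \right)} G = \left(-1\right) 6 \left(-4871\right) = \left(-6\right) \left(-4871\right) = 29226$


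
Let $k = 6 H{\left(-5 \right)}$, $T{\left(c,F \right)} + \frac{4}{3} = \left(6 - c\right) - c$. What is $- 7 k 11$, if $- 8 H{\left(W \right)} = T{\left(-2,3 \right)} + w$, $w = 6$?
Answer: $847$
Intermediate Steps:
$T{\left(c,F \right)} = \frac{14}{3} - 2 c$ ($T{\left(c,F \right)} = - \frac{4}{3} - \left(-6 + 2 c\right) = \frac{14}{3} - 2 c$)
$H{\left(W \right)} = - \frac{11}{6}$ ($H{\left(W \right)} = - \frac{\left(\frac{14}{3} - -4\right) + 6}{8} = - \frac{\left(\frac{14}{3} + 4\right) + 6}{8} = - \frac{\frac{26}{3} + 6}{8} = \left(- \frac{1}{8}\right) \frac{44}{3} = - \frac{11}{6}$)
$k = -11$ ($k = 6 \left(- \frac{11}{6}\right) = -11$)
$- 7 k 11 = \left(-7\right) \left(-11\right) 11 = 77 \cdot 11 = 847$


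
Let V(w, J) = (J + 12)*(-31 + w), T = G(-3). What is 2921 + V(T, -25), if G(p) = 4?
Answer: 3272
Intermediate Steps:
T = 4
V(w, J) = (-31 + w)*(12 + J) (V(w, J) = (12 + J)*(-31 + w) = (-31 + w)*(12 + J))
2921 + V(T, -25) = 2921 + (-372 - 31*(-25) + 12*4 - 25*4) = 2921 + (-372 + 775 + 48 - 100) = 2921 + 351 = 3272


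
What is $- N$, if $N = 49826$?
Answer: $-49826$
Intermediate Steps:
$- N = \left(-1\right) 49826 = -49826$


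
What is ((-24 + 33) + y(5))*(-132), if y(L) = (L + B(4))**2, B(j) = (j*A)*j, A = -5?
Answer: -743688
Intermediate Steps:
B(j) = -5*j**2 (B(j) = (j*(-5))*j = (-5*j)*j = -5*j**2)
y(L) = (-80 + L)**2 (y(L) = (L - 5*4**2)**2 = (L - 5*16)**2 = (L - 80)**2 = (-80 + L)**2)
((-24 + 33) + y(5))*(-132) = ((-24 + 33) + (-80 + 5)**2)*(-132) = (9 + (-75)**2)*(-132) = (9 + 5625)*(-132) = 5634*(-132) = -743688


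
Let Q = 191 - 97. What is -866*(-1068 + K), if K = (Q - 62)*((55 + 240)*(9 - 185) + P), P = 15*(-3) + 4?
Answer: 1440868120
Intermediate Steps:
Q = 94
P = -41 (P = -45 + 4 = -41)
K = -1662752 (K = (94 - 62)*((55 + 240)*(9 - 185) - 41) = 32*(295*(-176) - 41) = 32*(-51920 - 41) = 32*(-51961) = -1662752)
-866*(-1068 + K) = -866*(-1068 - 1662752) = -866*(-1663820) = 1440868120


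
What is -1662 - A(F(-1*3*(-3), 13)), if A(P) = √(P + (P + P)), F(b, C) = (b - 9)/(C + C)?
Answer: -1662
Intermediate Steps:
F(b, C) = (-9 + b)/(2*C) (F(b, C) = (-9 + b)/((2*C)) = (-9 + b)*(1/(2*C)) = (-9 + b)/(2*C))
A(P) = √3*√P (A(P) = √(P + 2*P) = √(3*P) = √3*√P)
-1662 - A(F(-1*3*(-3), 13)) = -1662 - √3*√((½)*(-9 - 1*3*(-3))/13) = -1662 - √3*√((½)*(1/13)*(-9 - 3*(-3))) = -1662 - √3*√((½)*(1/13)*(-9 + 9)) = -1662 - √3*√((½)*(1/13)*0) = -1662 - √3*√0 = -1662 - √3*0 = -1662 - 1*0 = -1662 + 0 = -1662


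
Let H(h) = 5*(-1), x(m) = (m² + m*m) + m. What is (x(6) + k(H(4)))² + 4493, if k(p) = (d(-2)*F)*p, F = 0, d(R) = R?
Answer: 10577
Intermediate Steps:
x(m) = m + 2*m² (x(m) = (m² + m²) + m = 2*m² + m = m + 2*m²)
H(h) = -5
k(p) = 0 (k(p) = (-2*0)*p = 0*p = 0)
(x(6) + k(H(4)))² + 4493 = (6*(1 + 2*6) + 0)² + 4493 = (6*(1 + 12) + 0)² + 4493 = (6*13 + 0)² + 4493 = (78 + 0)² + 4493 = 78² + 4493 = 6084 + 4493 = 10577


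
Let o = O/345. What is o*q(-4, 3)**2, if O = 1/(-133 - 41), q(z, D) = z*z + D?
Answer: -361/60030 ≈ -0.0060137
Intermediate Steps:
q(z, D) = D + z**2 (q(z, D) = z**2 + D = D + z**2)
O = -1/174 (O = 1/(-174) = -1/174 ≈ -0.0057471)
o = -1/60030 (o = -1/174/345 = -1/174*1/345 = -1/60030 ≈ -1.6658e-5)
o*q(-4, 3)**2 = -(3 + (-4)**2)**2/60030 = -(3 + 16)**2/60030 = -1/60030*19**2 = -1/60030*361 = -361/60030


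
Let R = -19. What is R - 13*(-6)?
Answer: 59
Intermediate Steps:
R - 13*(-6) = -19 - 13*(-6) = -19 + 78 = 59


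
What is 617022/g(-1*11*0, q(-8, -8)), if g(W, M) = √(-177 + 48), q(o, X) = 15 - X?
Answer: -205674*I*√129/43 ≈ -54326.0*I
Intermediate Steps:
g(W, M) = I*√129 (g(W, M) = √(-129) = I*√129)
617022/g(-1*11*0, q(-8, -8)) = 617022/((I*√129)) = 617022*(-I*√129/129) = -205674*I*√129/43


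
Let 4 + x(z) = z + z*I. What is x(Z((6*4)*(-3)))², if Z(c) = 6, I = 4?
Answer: 676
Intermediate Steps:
x(z) = -4 + 5*z (x(z) = -4 + (z + z*4) = -4 + (z + 4*z) = -4 + 5*z)
x(Z((6*4)*(-3)))² = (-4 + 5*6)² = (-4 + 30)² = 26² = 676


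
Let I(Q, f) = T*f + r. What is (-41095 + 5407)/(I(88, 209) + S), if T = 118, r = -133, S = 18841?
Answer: -17844/21685 ≈ -0.82287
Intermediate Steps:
I(Q, f) = -133 + 118*f (I(Q, f) = 118*f - 133 = -133 + 118*f)
(-41095 + 5407)/(I(88, 209) + S) = (-41095 + 5407)/((-133 + 118*209) + 18841) = -35688/((-133 + 24662) + 18841) = -35688/(24529 + 18841) = -35688/43370 = -35688*1/43370 = -17844/21685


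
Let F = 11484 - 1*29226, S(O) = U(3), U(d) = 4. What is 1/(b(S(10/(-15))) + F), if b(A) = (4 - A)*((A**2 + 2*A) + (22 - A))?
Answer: -1/17742 ≈ -5.6363e-5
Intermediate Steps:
S(O) = 4
F = -17742 (F = 11484 - 29226 = -17742)
b(A) = (4 - A)*(22 + A + A**2)
1/(b(S(10/(-15))) + F) = 1/((88 - 1*4**3 - 18*4 + 3*4**2) - 17742) = 1/((88 - 1*64 - 72 + 3*16) - 17742) = 1/((88 - 64 - 72 + 48) - 17742) = 1/(0 - 17742) = 1/(-17742) = -1/17742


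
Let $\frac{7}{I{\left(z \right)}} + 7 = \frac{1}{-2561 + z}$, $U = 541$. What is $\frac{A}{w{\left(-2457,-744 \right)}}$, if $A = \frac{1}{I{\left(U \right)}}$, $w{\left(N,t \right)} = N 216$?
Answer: $\frac{14141}{7504267680} \approx 1.8844 \cdot 10^{-6}$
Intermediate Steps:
$I{\left(z \right)} = \frac{7}{-7 + \frac{1}{-2561 + z}}$
$w{\left(N,t \right)} = 216 N$
$A = - \frac{14141}{14140}$ ($A = \frac{1}{7 \frac{1}{-17928 + 7 \cdot 541} \left(2561 - 541\right)} = \frac{1}{7 \frac{1}{-17928 + 3787} \left(2561 - 541\right)} = \frac{1}{7 \frac{1}{-14141} \cdot 2020} = \frac{1}{7 \left(- \frac{1}{14141}\right) 2020} = \frac{1}{- \frac{14140}{14141}} = - \frac{14141}{14140} \approx -1.0001$)
$\frac{A}{w{\left(-2457,-744 \right)}} = - \frac{14141}{14140 \cdot 216 \left(-2457\right)} = - \frac{14141}{14140 \left(-530712\right)} = \left(- \frac{14141}{14140}\right) \left(- \frac{1}{530712}\right) = \frac{14141}{7504267680}$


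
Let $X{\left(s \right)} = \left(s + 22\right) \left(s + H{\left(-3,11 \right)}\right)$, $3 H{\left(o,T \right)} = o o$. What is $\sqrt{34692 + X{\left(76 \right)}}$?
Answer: $7 \sqrt{866} \approx 206.0$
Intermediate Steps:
$H{\left(o,T \right)} = \frac{o^{2}}{3}$ ($H{\left(o,T \right)} = \frac{o o}{3} = \frac{o^{2}}{3}$)
$X{\left(s \right)} = \left(3 + s\right) \left(22 + s\right)$ ($X{\left(s \right)} = \left(s + 22\right) \left(s + \frac{\left(-3\right)^{2}}{3}\right) = \left(22 + s\right) \left(s + \frac{1}{3} \cdot 9\right) = \left(22 + s\right) \left(s + 3\right) = \left(22 + s\right) \left(3 + s\right) = \left(3 + s\right) \left(22 + s\right)$)
$\sqrt{34692 + X{\left(76 \right)}} = \sqrt{34692 + \left(66 + 76^{2} + 25 \cdot 76\right)} = \sqrt{34692 + \left(66 + 5776 + 1900\right)} = \sqrt{34692 + 7742} = \sqrt{42434} = 7 \sqrt{866}$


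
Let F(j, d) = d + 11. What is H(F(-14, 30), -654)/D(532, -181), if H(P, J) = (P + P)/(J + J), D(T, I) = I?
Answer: 41/118374 ≈ 0.00034636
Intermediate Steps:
F(j, d) = 11 + d
H(P, J) = P/J (H(P, J) = (2*P)/((2*J)) = (2*P)*(1/(2*J)) = P/J)
H(F(-14, 30), -654)/D(532, -181) = ((11 + 30)/(-654))/(-181) = (41*(-1/654))*(-1/181) = -41/654*(-1/181) = 41/118374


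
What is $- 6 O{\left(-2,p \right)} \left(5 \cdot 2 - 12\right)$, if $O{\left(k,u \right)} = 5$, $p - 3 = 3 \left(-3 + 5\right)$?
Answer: $60$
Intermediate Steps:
$p = 9$ ($p = 3 + 3 \left(-3 + 5\right) = 3 + 3 \cdot 2 = 3 + 6 = 9$)
$- 6 O{\left(-2,p \right)} \left(5 \cdot 2 - 12\right) = \left(-6\right) 5 \left(5 \cdot 2 - 12\right) = - 30 \left(10 - 12\right) = \left(-30\right) \left(-2\right) = 60$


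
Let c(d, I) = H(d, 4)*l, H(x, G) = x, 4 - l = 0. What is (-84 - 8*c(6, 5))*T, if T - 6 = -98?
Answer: 25392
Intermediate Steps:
l = 4 (l = 4 - 1*0 = 4 + 0 = 4)
T = -92 (T = 6 - 98 = -92)
c(d, I) = 4*d (c(d, I) = d*4 = 4*d)
(-84 - 8*c(6, 5))*T = (-84 - 32*6)*(-92) = (-84 - 8*24)*(-92) = (-84 - 192)*(-92) = -276*(-92) = 25392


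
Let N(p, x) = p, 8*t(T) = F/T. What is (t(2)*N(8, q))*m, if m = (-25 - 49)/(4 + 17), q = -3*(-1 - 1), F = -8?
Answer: 296/21 ≈ 14.095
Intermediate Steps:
q = 6 (q = -3*(-2) = 6)
t(T) = -1/T (t(T) = (-8/T)/8 = -1/T)
m = -74/21 ≈ -3.5238
(t(2)*N(8, q))*m = (-1/2*8)*(-74/21) = (-1*1/2*8)*(-74/21) = -1/2*8*(-74/21) = -4*(-74/21) = 296/21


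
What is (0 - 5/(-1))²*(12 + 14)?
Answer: 650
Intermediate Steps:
(0 - 5/(-1))²*(12 + 14) = (0 - 5*(-1))²*26 = (0 + 5)²*26 = 5²*26 = 25*26 = 650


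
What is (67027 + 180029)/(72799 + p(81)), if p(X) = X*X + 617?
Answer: 82352/26659 ≈ 3.0891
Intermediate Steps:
p(X) = 617 + X² (p(X) = X² + 617 = 617 + X²)
(67027 + 180029)/(72799 + p(81)) = (67027 + 180029)/(72799 + (617 + 81²)) = 247056/(72799 + (617 + 6561)) = 247056/(72799 + 7178) = 247056/79977 = 247056*(1/79977) = 82352/26659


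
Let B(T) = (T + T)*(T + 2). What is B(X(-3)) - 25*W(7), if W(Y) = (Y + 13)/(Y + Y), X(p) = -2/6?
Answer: -2320/63 ≈ -36.825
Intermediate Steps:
X(p) = -⅓ (X(p) = -2*⅙ = -⅓)
B(T) = 2*T*(2 + T) (B(T) = (2*T)*(2 + T) = 2*T*(2 + T))
W(Y) = (13 + Y)/(2*Y) (W(Y) = (13 + Y)/((2*Y)) = (13 + Y)*(1/(2*Y)) = (13 + Y)/(2*Y))
B(X(-3)) - 25*W(7) = 2*(-⅓)*(2 - ⅓) - 25*(13 + 7)/(2*7) = 2*(-⅓)*(5/3) - 25*20/(2*7) = -10/9 - 25*10/7 = -10/9 - 250/7 = -2320/63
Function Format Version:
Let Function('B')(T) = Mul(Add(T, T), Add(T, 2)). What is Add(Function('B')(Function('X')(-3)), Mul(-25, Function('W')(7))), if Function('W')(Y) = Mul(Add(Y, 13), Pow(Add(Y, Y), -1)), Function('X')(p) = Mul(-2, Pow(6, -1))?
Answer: Rational(-2320, 63) ≈ -36.825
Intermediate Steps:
Function('X')(p) = Rational(-1, 3) (Function('X')(p) = Mul(-2, Rational(1, 6)) = Rational(-1, 3))
Function('B')(T) = Mul(2, T, Add(2, T)) (Function('B')(T) = Mul(Mul(2, T), Add(2, T)) = Mul(2, T, Add(2, T)))
Function('W')(Y) = Mul(Rational(1, 2), Pow(Y, -1), Add(13, Y)) (Function('W')(Y) = Mul(Add(13, Y), Pow(Mul(2, Y), -1)) = Mul(Add(13, Y), Mul(Rational(1, 2), Pow(Y, -1))) = Mul(Rational(1, 2), Pow(Y, -1), Add(13, Y)))
Add(Function('B')(Function('X')(-3)), Mul(-25, Function('W')(7))) = Add(Mul(2, Rational(-1, 3), Add(2, Rational(-1, 3))), Mul(-25, Mul(Rational(1, 2), Pow(7, -1), Add(13, 7)))) = Add(Mul(2, Rational(-1, 3), Rational(5, 3)), Mul(-25, Mul(Rational(1, 2), Rational(1, 7), 20))) = Add(Rational(-10, 9), Mul(-25, Rational(10, 7))) = Add(Rational(-10, 9), Rational(-250, 7)) = Rational(-2320, 63)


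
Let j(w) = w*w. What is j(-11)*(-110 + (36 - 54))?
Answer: -15488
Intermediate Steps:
j(w) = w²
j(-11)*(-110 + (36 - 54)) = (-11)²*(-110 + (36 - 54)) = 121*(-110 - 18) = 121*(-128) = -15488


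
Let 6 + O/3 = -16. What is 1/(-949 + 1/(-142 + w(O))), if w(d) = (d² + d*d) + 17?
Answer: -8587/8149062 ≈ -0.0010537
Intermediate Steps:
O = -66 (O = -18 + 3*(-16) = -18 - 48 = -66)
w(d) = 17 + 2*d² (w(d) = (d² + d²) + 17 = 2*d² + 17 = 17 + 2*d²)
1/(-949 + 1/(-142 + w(O))) = 1/(-949 + 1/(-142 + (17 + 2*(-66)²))) = 1/(-949 + 1/(-142 + (17 + 2*4356))) = 1/(-949 + 1/(-142 + (17 + 8712))) = 1/(-949 + 1/(-142 + 8729)) = 1/(-949 + 1/8587) = 1/(-8149062/8587) = -8587/8149062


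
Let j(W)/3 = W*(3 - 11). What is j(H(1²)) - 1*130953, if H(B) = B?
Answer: -130977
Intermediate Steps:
j(W) = -24*W (j(W) = 3*(W*(3 - 11)) = 3*(W*(-8)) = 3*(-8*W) = -24*W)
j(H(1²)) - 1*130953 = -24*1² - 1*130953 = -24*1 - 130953 = -24 - 130953 = -130977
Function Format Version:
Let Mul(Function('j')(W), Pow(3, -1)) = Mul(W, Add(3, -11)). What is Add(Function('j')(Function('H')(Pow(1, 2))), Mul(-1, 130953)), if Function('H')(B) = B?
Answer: -130977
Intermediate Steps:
Function('j')(W) = Mul(-24, W) (Function('j')(W) = Mul(3, Mul(W, Add(3, -11))) = Mul(3, Mul(W, -8)) = Mul(3, Mul(-8, W)) = Mul(-24, W))
Add(Function('j')(Function('H')(Pow(1, 2))), Mul(-1, 130953)) = Add(Mul(-24, Pow(1, 2)), Mul(-1, 130953)) = Add(Mul(-24, 1), -130953) = Add(-24, -130953) = -130977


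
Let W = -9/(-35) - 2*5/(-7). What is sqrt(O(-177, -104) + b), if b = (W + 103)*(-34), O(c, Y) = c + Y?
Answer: I*sqrt(4704385)/35 ≈ 61.97*I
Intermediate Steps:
W = 59/35 (W = -9*(-1/35) - 10*(-1/7) = 9/35 + 10/7 = 59/35 ≈ 1.6857)
O(c, Y) = Y + c
b = -124576/35 (b = (59/35 + 103)*(-34) = (3664/35)*(-34) = -124576/35 ≈ -3559.3)
sqrt(O(-177, -104) + b) = sqrt((-104 - 177) - 124576/35) = sqrt(-281 - 124576/35) = sqrt(-134411/35) = I*sqrt(4704385)/35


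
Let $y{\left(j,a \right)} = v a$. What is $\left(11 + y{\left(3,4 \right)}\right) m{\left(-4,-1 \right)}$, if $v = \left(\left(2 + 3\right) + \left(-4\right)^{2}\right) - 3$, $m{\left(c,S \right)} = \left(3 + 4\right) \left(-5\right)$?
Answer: $-2905$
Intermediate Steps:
$m{\left(c,S \right)} = -35$ ($m{\left(c,S \right)} = 7 \left(-5\right) = -35$)
$v = 18$ ($v = \left(5 + 16\right) - 3 = 21 - 3 = 18$)
$y{\left(j,a \right)} = 18 a$
$\left(11 + y{\left(3,4 \right)}\right) m{\left(-4,-1 \right)} = \left(11 + 18 \cdot 4\right) \left(-35\right) = \left(11 + 72\right) \left(-35\right) = 83 \left(-35\right) = -2905$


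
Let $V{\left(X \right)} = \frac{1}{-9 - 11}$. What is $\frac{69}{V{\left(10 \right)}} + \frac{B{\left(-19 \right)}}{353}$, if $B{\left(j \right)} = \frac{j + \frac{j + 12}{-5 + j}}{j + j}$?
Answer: $- \frac{444271231}{321936} \approx -1380.0$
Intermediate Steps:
$B{\left(j \right)} = \frac{j + \frac{12 + j}{-5 + j}}{2 j}$
$V{\left(X \right)} = - \frac{1}{20}$ ($V{\left(X \right)} = \frac{1}{-20} = - \frac{1}{20}$)
$\frac{69}{V{\left(10 \right)}} + \frac{B{\left(-19 \right)}}{353} = \frac{69}{- \frac{1}{20}} + \frac{\frac{1}{2} \frac{1}{-19} \frac{1}{-5 - 19} \left(12 + \left(-19\right)^{2} - -76\right)}{353} = 69 \left(-20\right) + \frac{1}{2} \left(- \frac{1}{19}\right) \frac{1}{-24} \left(12 + 361 + 76\right) \frac{1}{353} = -1380 + \frac{1}{2} \left(- \frac{1}{19}\right) \left(- \frac{1}{24}\right) 449 \cdot \frac{1}{353} = -1380 + \frac{449}{912} \cdot \frac{1}{353} = -1380 + \frac{449}{321936} = - \frac{444271231}{321936}$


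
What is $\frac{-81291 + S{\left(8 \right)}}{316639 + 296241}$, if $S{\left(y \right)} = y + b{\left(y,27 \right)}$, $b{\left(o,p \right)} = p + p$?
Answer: $- \frac{81229}{612880} \approx -0.13254$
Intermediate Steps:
$b{\left(o,p \right)} = 2 p$
$S{\left(y \right)} = 54 + y$ ($S{\left(y \right)} = y + 2 \cdot 27 = y + 54 = 54 + y$)
$\frac{-81291 + S{\left(8 \right)}}{316639 + 296241} = \frac{-81291 + \left(54 + 8\right)}{316639 + 296241} = \frac{-81291 + 62}{612880} = \left(-81229\right) \frac{1}{612880} = - \frac{81229}{612880}$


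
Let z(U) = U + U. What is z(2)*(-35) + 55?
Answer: -85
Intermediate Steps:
z(U) = 2*U
z(2)*(-35) + 55 = (2*2)*(-35) + 55 = 4*(-35) + 55 = -140 + 55 = -85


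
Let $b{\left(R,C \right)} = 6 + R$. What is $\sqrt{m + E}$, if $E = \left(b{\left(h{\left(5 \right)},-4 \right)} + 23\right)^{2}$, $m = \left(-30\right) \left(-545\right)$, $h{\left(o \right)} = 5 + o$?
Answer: $\sqrt{17871} \approx 133.68$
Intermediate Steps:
$m = 16350$
$E = 1521$ ($E = \left(\left(6 + \left(5 + 5\right)\right) + 23\right)^{2} = \left(\left(6 + 10\right) + 23\right)^{2} = \left(16 + 23\right)^{2} = 39^{2} = 1521$)
$\sqrt{m + E} = \sqrt{16350 + 1521} = \sqrt{17871}$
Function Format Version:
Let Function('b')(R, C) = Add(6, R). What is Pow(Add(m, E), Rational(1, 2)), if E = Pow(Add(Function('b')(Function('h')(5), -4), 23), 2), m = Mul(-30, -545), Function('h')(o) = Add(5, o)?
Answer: Pow(17871, Rational(1, 2)) ≈ 133.68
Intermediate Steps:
m = 16350
E = 1521 (E = Pow(Add(Add(6, Add(5, 5)), 23), 2) = Pow(Add(Add(6, 10), 23), 2) = Pow(Add(16, 23), 2) = Pow(39, 2) = 1521)
Pow(Add(m, E), Rational(1, 2)) = Pow(Add(16350, 1521), Rational(1, 2)) = Pow(17871, Rational(1, 2))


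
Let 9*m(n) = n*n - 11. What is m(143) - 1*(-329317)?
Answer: 2984291/9 ≈ 3.3159e+5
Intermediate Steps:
m(n) = -11/9 + n²/9 (m(n) = (n*n - 11)/9 = (n² - 11)/9 = (-11 + n²)/9 = -11/9 + n²/9)
m(143) - 1*(-329317) = (-11/9 + (⅑)*143²) - 1*(-329317) = (-11/9 + (⅑)*20449) + 329317 = (-11/9 + 20449/9) + 329317 = 20438/9 + 329317 = 2984291/9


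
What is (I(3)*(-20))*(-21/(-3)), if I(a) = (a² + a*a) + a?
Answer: -2940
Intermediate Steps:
I(a) = a + 2*a² (I(a) = (a² + a²) + a = 2*a² + a = a + 2*a²)
(I(3)*(-20))*(-21/(-3)) = ((3*(1 + 2*3))*(-20))*(-21/(-3)) = ((3*(1 + 6))*(-20))*(-21*(-⅓)) = ((3*7)*(-20))*7 = (21*(-20))*7 = -420*7 = -2940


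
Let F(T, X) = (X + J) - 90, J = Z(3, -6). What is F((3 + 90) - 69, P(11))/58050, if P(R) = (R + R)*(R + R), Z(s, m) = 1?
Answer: 79/11610 ≈ 0.0068045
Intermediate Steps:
J = 1
P(R) = 4*R**2 (P(R) = (2*R)*(2*R) = 4*R**2)
F(T, X) = -89 + X (F(T, X) = (X + 1) - 90 = (1 + X) - 90 = -89 + X)
F((3 + 90) - 69, P(11))/58050 = (-89 + 4*11**2)/58050 = (-89 + 4*121)*(1/58050) = (-89 + 484)*(1/58050) = 395*(1/58050) = 79/11610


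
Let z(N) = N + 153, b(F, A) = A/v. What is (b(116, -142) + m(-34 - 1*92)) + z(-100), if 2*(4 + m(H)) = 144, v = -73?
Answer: 8975/73 ≈ 122.95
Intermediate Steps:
b(F, A) = -A/73 (b(F, A) = A/(-73) = A*(-1/73) = -A/73)
m(H) = 68 (m(H) = -4 + (½)*144 = -4 + 72 = 68)
z(N) = 153 + N
(b(116, -142) + m(-34 - 1*92)) + z(-100) = (-1/73*(-142) + 68) + (153 - 100) = (142/73 + 68) + 53 = 5106/73 + 53 = 8975/73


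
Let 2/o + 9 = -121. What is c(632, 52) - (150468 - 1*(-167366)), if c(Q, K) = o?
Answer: -20659211/65 ≈ -3.1783e+5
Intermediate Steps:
o = -1/65 (o = 2/(-9 - 121) = 2/(-130) = 2*(-1/130) = -1/65 ≈ -0.015385)
c(Q, K) = -1/65
c(632, 52) - (150468 - 1*(-167366)) = -1/65 - (150468 - 1*(-167366)) = -1/65 - (150468 + 167366) = -1/65 - 1*317834 = -1/65 - 317834 = -20659211/65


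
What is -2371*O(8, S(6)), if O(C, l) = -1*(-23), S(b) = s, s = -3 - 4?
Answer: -54533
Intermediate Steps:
s = -7
S(b) = -7
O(C, l) = 23
-2371*O(8, S(6)) = -2371*23 = -54533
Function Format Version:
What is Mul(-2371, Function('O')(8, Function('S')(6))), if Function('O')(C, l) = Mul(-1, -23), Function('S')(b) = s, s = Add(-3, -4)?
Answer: -54533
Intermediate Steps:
s = -7
Function('S')(b) = -7
Function('O')(C, l) = 23
Mul(-2371, Function('O')(8, Function('S')(6))) = Mul(-2371, 23) = -54533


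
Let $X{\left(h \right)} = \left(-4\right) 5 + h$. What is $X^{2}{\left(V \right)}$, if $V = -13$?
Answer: $1089$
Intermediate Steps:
$X{\left(h \right)} = -20 + h$
$X^{2}{\left(V \right)} = \left(-20 - 13\right)^{2} = \left(-33\right)^{2} = 1089$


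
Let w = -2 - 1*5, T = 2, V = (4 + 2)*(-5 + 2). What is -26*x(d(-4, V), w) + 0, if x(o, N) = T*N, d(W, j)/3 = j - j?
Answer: 364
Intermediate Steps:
V = -18 (V = 6*(-3) = -18)
w = -7 (w = -2 - 5 = -7)
d(W, j) = 0 (d(W, j) = 3*(j - j) = 3*0 = 0)
x(o, N) = 2*N
-26*x(d(-4, V), w) + 0 = -52*(-7) + 0 = -26*(-14) + 0 = 364 + 0 = 364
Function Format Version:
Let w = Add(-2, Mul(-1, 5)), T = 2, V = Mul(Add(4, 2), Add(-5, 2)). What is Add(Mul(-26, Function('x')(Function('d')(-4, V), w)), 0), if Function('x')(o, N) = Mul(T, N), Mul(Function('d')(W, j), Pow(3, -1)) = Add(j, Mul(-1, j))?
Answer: 364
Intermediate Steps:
V = -18 (V = Mul(6, -3) = -18)
w = -7 (w = Add(-2, -5) = -7)
Function('d')(W, j) = 0 (Function('d')(W, j) = Mul(3, Add(j, Mul(-1, j))) = Mul(3, 0) = 0)
Function('x')(o, N) = Mul(2, N)
Add(Mul(-26, Function('x')(Function('d')(-4, V), w)), 0) = Add(Mul(-26, Mul(2, -7)), 0) = Add(Mul(-26, -14), 0) = Add(364, 0) = 364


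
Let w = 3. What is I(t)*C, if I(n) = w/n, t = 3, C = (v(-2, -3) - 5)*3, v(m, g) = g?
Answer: -24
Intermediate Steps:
C = -24 (C = (-3 - 5)*3 = -8*3 = -24)
I(n) = 3/n
I(t)*C = (3/3)*(-24) = (3*(1/3))*(-24) = 1*(-24) = -24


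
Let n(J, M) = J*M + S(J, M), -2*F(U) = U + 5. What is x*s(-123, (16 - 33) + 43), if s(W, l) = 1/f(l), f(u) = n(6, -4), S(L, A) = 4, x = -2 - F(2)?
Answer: -3/40 ≈ -0.075000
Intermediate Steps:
F(U) = -5/2 - U/2 (F(U) = -(U + 5)/2 = -(5 + U)/2 = -5/2 - U/2)
x = 3/2 (x = -2 - (-5/2 - 1/2*2) = -2 - (-5/2 - 1) = -2 - 1*(-7/2) = -2 + 7/2 = 3/2 ≈ 1.5000)
n(J, M) = 4 + J*M (n(J, M) = J*M + 4 = 4 + J*M)
f(u) = -20 (f(u) = 4 + 6*(-4) = 4 - 24 = -20)
s(W, l) = -1/20 (s(W, l) = 1/(-20) = -1/20)
x*s(-123, (16 - 33) + 43) = (3/2)*(-1/20) = -3/40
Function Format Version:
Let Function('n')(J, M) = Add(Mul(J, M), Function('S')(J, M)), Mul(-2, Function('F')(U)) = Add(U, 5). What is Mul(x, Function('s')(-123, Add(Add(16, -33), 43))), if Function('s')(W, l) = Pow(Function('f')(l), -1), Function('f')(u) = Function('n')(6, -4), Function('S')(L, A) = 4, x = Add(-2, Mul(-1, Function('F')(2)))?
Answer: Rational(-3, 40) ≈ -0.075000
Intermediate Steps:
Function('F')(U) = Add(Rational(-5, 2), Mul(Rational(-1, 2), U)) (Function('F')(U) = Mul(Rational(-1, 2), Add(U, 5)) = Mul(Rational(-1, 2), Add(5, U)) = Add(Rational(-5, 2), Mul(Rational(-1, 2), U)))
x = Rational(3, 2) (x = Add(-2, Mul(-1, Add(Rational(-5, 2), Mul(Rational(-1, 2), 2)))) = Add(-2, Mul(-1, Add(Rational(-5, 2), -1))) = Add(-2, Mul(-1, Rational(-7, 2))) = Add(-2, Rational(7, 2)) = Rational(3, 2) ≈ 1.5000)
Function('n')(J, M) = Add(4, Mul(J, M)) (Function('n')(J, M) = Add(Mul(J, M), 4) = Add(4, Mul(J, M)))
Function('f')(u) = -20 (Function('f')(u) = Add(4, Mul(6, -4)) = Add(4, -24) = -20)
Function('s')(W, l) = Rational(-1, 20) (Function('s')(W, l) = Pow(-20, -1) = Rational(-1, 20))
Mul(x, Function('s')(-123, Add(Add(16, -33), 43))) = Mul(Rational(3, 2), Rational(-1, 20)) = Rational(-3, 40)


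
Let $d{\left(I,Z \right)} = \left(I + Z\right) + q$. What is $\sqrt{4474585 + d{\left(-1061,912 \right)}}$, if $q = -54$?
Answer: $\sqrt{4474382} \approx 2115.3$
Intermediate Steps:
$d{\left(I,Z \right)} = -54 + I + Z$ ($d{\left(I,Z \right)} = \left(I + Z\right) - 54 = -54 + I + Z$)
$\sqrt{4474585 + d{\left(-1061,912 \right)}} = \sqrt{4474585 - 203} = \sqrt{4474382}$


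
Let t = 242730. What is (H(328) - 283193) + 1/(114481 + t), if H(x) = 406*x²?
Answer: 15501496764222/357211 ≈ 4.3396e+7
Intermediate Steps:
(H(328) - 283193) + 1/(114481 + t) = (406*328² - 283193) + 1/(114481 + 242730) = (406*107584 - 283193) + 1/357211 = (43679104 - 283193) + 1/357211 = 43395911 + 1/357211 = 15501496764222/357211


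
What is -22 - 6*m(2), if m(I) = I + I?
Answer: -46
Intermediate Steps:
m(I) = 2*I
-22 - 6*m(2) = -22 - 12*2 = -22 - 6*4 = -22 - 24 = -46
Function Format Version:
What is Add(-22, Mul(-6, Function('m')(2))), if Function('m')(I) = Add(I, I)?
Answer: -46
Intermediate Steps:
Function('m')(I) = Mul(2, I)
Add(-22, Mul(-6, Function('m')(2))) = Add(-22, Mul(-6, Mul(2, 2))) = Add(-22, Mul(-6, 4)) = Add(-22, -24) = -46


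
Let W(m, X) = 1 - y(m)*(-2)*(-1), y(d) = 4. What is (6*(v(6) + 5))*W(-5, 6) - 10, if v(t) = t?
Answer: -472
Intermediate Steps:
W(m, X) = -7 (W(m, X) = 1 - 4*(-2)*(-1) = 1 - (-8)*(-1) = 1 - 1*8 = 1 - 8 = -7)
(6*(v(6) + 5))*W(-5, 6) - 10 = (6*(6 + 5))*(-7) - 10 = (6*11)*(-7) - 10 = 66*(-7) - 10 = -462 - 10 = -472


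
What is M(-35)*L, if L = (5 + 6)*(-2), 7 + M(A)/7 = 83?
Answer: -11704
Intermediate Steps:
M(A) = 532 (M(A) = -49 + 7*83 = -49 + 581 = 532)
L = -22 (L = 11*(-2) = -22)
M(-35)*L = 532*(-22) = -11704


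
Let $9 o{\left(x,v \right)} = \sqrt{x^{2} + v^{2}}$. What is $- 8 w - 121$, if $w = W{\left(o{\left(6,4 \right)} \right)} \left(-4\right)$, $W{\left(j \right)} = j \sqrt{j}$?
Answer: $-121 + \frac{64 \sqrt{2} \cdot 13^{\frac{3}{4}}}{27} \approx -98.05$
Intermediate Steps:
$o{\left(x,v \right)} = \frac{\sqrt{v^{2} + x^{2}}}{9}$ ($o{\left(x,v \right)} = \frac{\sqrt{x^{2} + v^{2}}}{9} = \frac{\sqrt{v^{2} + x^{2}}}{9}$)
$W{\left(j \right)} = j^{\frac{3}{2}}$
$w = - \frac{8 \sqrt{2} \cdot 13^{\frac{3}{4}}}{27}$ ($w = \left(\frac{\sqrt{4^{2} + 6^{2}}}{9}\right)^{\frac{3}{2}} \left(-4\right) = \left(\frac{\sqrt{16 + 36}}{9}\right)^{\frac{3}{2}} \left(-4\right) = \left(\frac{\sqrt{52}}{9}\right)^{\frac{3}{2}} \left(-4\right) = \left(\frac{2 \sqrt{13}}{9}\right)^{\frac{3}{2}} \left(-4\right) = \frac{2 \cdot 13^{\frac{3}{4}} \cdot 3 \sqrt{2}}{81} \left(-4\right) = - \frac{8 \sqrt{2} \cdot 13^{\frac{3}{4}}}{27} \approx -2.8688$)
$- 8 w - 121 = - 8 \left(- \frac{8 \sqrt{2} \cdot 13^{\frac{3}{4}}}{27}\right) - 121 = \frac{64 \sqrt{2} \cdot 13^{\frac{3}{4}}}{27} - 121 = -121 + \frac{64 \sqrt{2} \cdot 13^{\frac{3}{4}}}{27}$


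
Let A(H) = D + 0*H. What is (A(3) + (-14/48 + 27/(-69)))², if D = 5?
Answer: 5678689/304704 ≈ 18.637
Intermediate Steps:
A(H) = 5 (A(H) = 5 + 0*H = 5 + 0 = 5)
(A(3) + (-14/48 + 27/(-69)))² = (5 + (-14/48 + 27/(-69)))² = (5 + (-14*1/48 + 27*(-1/69)))² = (5 + (-7/24 - 9/23))² = (5 - 377/552)² = (2383/552)² = 5678689/304704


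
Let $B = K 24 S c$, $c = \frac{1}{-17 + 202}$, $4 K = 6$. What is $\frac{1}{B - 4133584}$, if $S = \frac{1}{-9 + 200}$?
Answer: $- \frac{35335}{146060190604} \approx -2.4192 \cdot 10^{-7}$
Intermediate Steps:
$K = \frac{3}{2}$ ($K = \frac{1}{4} \cdot 6 = \frac{3}{2} \approx 1.5$)
$c = \frac{1}{185} \approx 0.0054054$
$S = \frac{1}{191} \approx 0.0052356$
$B = \frac{36}{35335}$ ($B = \frac{3}{2} \cdot 24 \cdot \frac{1}{191} \cdot \frac{1}{185} = 36 \cdot \frac{1}{191} \cdot \frac{1}{185} = \frac{36}{191} \cdot \frac{1}{185} = \frac{36}{35335} \approx 0.0010188$)
$\frac{1}{B - 4133584} = \frac{1}{\frac{36}{35335} - 4133584} = \frac{1}{- \frac{146060190604}{35335}} = - \frac{35335}{146060190604}$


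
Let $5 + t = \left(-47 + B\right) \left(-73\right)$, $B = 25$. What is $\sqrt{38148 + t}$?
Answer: $\sqrt{39749} \approx 199.37$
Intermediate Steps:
$t = 1601$ ($t = -5 + \left(-47 + 25\right) \left(-73\right) = -5 - -1606 = -5 + 1606 = 1601$)
$\sqrt{38148 + t} = \sqrt{38148 + 1601} = \sqrt{39749}$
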